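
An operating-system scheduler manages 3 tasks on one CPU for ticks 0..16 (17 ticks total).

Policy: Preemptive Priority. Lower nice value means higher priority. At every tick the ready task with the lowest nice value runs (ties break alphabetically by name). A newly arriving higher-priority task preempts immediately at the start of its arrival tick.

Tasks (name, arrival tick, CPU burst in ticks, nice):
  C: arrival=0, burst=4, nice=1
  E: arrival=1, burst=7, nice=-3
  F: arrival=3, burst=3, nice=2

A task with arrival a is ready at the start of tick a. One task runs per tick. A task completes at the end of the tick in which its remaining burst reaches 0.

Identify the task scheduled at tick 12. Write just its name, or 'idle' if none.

running at tick 12 = F

t=0: ready={C} → run C
t=1: ready={C,E} → run E
t=2: ready={C,E} → run E
t=3: ready={C,E,F} → run E
t=4: ready={C,E,F} → run E
t=5: ready={C,E,F} → run E
t=6: ready={C,E,F} → run E
t=7: ready={C,E,F} → run E
t=8: ready={C,F} → run C
t=9: ready={C,F} → run C
t=10: ready={C,F} → run C
t=11: ready={F} → run F
t=12: ready={F} → run F
t=13: ready={F} → run F
t=14: (idle)
t=15: (idle)
t=16: (idle)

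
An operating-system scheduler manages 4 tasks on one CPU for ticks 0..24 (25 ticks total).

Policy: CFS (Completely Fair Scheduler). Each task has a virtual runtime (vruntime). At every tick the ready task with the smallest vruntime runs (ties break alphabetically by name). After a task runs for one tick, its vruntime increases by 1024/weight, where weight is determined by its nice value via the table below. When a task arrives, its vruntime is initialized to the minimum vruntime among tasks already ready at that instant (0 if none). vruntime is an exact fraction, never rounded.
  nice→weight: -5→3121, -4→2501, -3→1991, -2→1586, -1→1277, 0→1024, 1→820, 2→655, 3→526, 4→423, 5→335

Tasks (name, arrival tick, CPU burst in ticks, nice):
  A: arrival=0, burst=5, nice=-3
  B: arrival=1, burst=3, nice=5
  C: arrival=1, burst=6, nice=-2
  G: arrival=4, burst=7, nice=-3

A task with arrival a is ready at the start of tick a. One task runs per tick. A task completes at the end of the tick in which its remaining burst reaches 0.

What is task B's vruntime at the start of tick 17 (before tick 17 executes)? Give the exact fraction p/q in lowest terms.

t=0: vr[A=0] → run A
t=1: vr[A=1024/1991 B=1024/1991 C=1024/1991] → run A
t=2: vr[A=2048/1991 B=1024/1991 C=1024/1991] → run B
t=3: vr[A=2048/1991 B=2381824/666985 C=1024/1991] → run C
t=4: vr[A=2048/1991 B=2381824/666985 C=1831424/1578863 G=2048/1991] → run A
t=5: vr[A=3072/1991 B=2381824/666985 C=1831424/1578863 G=2048/1991] → run G
t=6: vr[A=3072/1991 B=2381824/666985 C=1831424/1578863 G=3072/1991] → run C
t=7: vr[A=3072/1991 B=2381824/666985 C=2850816/1578863 G=3072/1991] → run A
t=8: vr[A=4096/1991 B=2381824/666985 C=2850816/1578863 G=3072/1991] → run G
t=9: vr[A=4096/1991 B=2381824/666985 C=2850816/1578863 G=4096/1991] → run C
t=10: vr[A=4096/1991 B=2381824/666985 C=3870208/1578863 G=4096/1991] → run A
t=11: vr[B=2381824/666985 C=3870208/1578863 G=4096/1991] → run G
t=12: vr[B=2381824/666985 C=3870208/1578863 G=5120/1991] → run C
t=13: vr[B=2381824/666985 C=4889600/1578863 G=5120/1991] → run G
t=14: vr[B=2381824/666985 C=4889600/1578863 G=6144/1991] → run G
t=15: vr[B=2381824/666985 C=4889600/1578863 G=7168/1991] → run C
t=16: vr[B=2381824/666985 C=5908992/1578863 G=7168/1991] → run B
t=17: vr[B=4420608/666985 C=5908992/1578863 G=7168/1991] → run G
t=18: vr[B=4420608/666985 C=5908992/1578863 G=8192/1991] → run C
t=19: vr[B=4420608/666985 G=8192/1991] → run G
t=20: vr[B=4420608/666985] → run B
t=21: (idle)
t=22: (idle)
t=23: (idle)
t=24: (idle)

vruntime(B, start of tick 17) = 4420608/666985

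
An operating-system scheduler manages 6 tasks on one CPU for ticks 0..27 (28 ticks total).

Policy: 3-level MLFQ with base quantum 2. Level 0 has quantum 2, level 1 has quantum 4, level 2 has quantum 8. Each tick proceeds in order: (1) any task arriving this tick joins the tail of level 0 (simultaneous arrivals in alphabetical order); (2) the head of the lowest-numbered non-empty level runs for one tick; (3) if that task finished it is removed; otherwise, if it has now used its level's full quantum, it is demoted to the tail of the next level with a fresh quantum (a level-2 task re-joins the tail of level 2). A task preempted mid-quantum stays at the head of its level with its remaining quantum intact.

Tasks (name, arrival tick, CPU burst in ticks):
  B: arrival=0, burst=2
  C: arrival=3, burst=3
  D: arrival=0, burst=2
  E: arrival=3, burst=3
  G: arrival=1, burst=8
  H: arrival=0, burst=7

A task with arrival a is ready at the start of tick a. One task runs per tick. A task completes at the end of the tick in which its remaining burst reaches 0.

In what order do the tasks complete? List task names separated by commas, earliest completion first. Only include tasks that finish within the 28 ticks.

completion order = B, D, C, E, H, G

t=0: L0/L1/L2 = BDH/-/- → run B
t=1: L0/L1/L2 = BDHG/-/- → run B
t=2: L0/L1/L2 = DHG/-/- → run D
t=3: L0/L1/L2 = DHGCE/-/- → run D
t=4: L0/L1/L2 = HGCE/-/- → run H
t=5: L0/L1/L2 = HGCE/-/- → run H
t=6: L0/L1/L2 = GCE/H/- → run G
t=7: L0/L1/L2 = GCE/H/- → run G
t=8: L0/L1/L2 = CE/HG/- → run C
t=9: L0/L1/L2 = CE/HG/- → run C
t=10: L0/L1/L2 = E/HGC/- → run E
t=11: L0/L1/L2 = E/HGC/- → run E
t=12: L0/L1/L2 = -/HGCE/- → run H
t=13: L0/L1/L2 = -/HGCE/- → run H
t=14: L0/L1/L2 = -/HGCE/- → run H
t=15: L0/L1/L2 = -/HGCE/- → run H
t=16: L0/L1/L2 = -/GCE/H → run G
t=17: L0/L1/L2 = -/GCE/H → run G
t=18: L0/L1/L2 = -/GCE/H → run G
t=19: L0/L1/L2 = -/GCE/H → run G
t=20: L0/L1/L2 = -/CE/HG → run C
t=21: L0/L1/L2 = -/E/HG → run E
t=22: L0/L1/L2 = -/-/HG → run H
t=23: L0/L1/L2 = -/-/G → run G
t=24: L0/L1/L2 = -/-/G → run G
t=25: (idle)
t=26: (idle)
t=27: (idle)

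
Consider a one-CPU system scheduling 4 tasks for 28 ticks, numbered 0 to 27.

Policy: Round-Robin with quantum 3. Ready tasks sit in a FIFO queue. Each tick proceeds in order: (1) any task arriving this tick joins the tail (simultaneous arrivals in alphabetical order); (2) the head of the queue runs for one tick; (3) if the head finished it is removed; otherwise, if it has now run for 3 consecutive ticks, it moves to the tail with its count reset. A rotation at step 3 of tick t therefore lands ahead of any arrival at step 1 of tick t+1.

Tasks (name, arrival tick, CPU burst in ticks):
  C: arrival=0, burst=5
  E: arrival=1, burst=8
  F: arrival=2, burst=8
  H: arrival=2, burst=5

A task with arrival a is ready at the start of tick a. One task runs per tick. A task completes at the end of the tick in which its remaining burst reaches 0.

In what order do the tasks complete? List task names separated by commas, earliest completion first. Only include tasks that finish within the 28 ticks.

t=0: queue=[C] q_used=0 → run C
t=1: queue=[C,E] q_used=1 → run C
t=2: queue=[C,E,F,H] q_used=2 → run C
t=3: queue=[E,F,H,C] q_used=0 → run E
t=4: queue=[E,F,H,C] q_used=1 → run E
t=5: queue=[E,F,H,C] q_used=2 → run E
t=6: queue=[F,H,C,E] q_used=0 → run F
t=7: queue=[F,H,C,E] q_used=1 → run F
t=8: queue=[F,H,C,E] q_used=2 → run F
t=9: queue=[H,C,E,F] q_used=0 → run H
t=10: queue=[H,C,E,F] q_used=1 → run H
t=11: queue=[H,C,E,F] q_used=2 → run H
t=12: queue=[C,E,F,H] q_used=0 → run C
t=13: queue=[C,E,F,H] q_used=1 → run C
t=14: queue=[E,F,H] q_used=0 → run E
t=15: queue=[E,F,H] q_used=1 → run E
t=16: queue=[E,F,H] q_used=2 → run E
t=17: queue=[F,H,E] q_used=0 → run F
t=18: queue=[F,H,E] q_used=1 → run F
t=19: queue=[F,H,E] q_used=2 → run F
t=20: queue=[H,E,F] q_used=0 → run H
t=21: queue=[H,E,F] q_used=1 → run H
t=22: queue=[E,F] q_used=0 → run E
t=23: queue=[E,F] q_used=1 → run E
t=24: queue=[F] q_used=0 → run F
t=25: queue=[F] q_used=1 → run F
t=26: (idle)
t=27: (idle)

completion order = C, H, E, F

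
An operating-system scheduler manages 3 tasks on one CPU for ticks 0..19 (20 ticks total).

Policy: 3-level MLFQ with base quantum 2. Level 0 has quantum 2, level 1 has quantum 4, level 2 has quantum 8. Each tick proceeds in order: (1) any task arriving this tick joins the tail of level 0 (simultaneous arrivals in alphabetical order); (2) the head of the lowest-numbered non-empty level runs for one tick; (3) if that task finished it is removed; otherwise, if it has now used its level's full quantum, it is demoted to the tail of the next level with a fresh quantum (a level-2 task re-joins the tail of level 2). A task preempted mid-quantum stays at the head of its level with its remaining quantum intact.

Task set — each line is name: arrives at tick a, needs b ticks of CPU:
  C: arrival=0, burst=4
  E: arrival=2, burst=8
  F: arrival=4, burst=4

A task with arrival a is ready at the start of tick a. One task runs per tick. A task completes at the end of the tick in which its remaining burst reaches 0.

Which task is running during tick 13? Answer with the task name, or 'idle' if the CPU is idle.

t=0: L0/L1/L2 = C/-/- → run C
t=1: L0/L1/L2 = C/-/- → run C
t=2: L0/L1/L2 = E/C/- → run E
t=3: L0/L1/L2 = E/C/- → run E
t=4: L0/L1/L2 = F/CE/- → run F
t=5: L0/L1/L2 = F/CE/- → run F
t=6: L0/L1/L2 = -/CEF/- → run C
t=7: L0/L1/L2 = -/CEF/- → run C
t=8: L0/L1/L2 = -/EF/- → run E
t=9: L0/L1/L2 = -/EF/- → run E
t=10: L0/L1/L2 = -/EF/- → run E
t=11: L0/L1/L2 = -/EF/- → run E
t=12: L0/L1/L2 = -/F/E → run F
t=13: L0/L1/L2 = -/F/E → run F
t=14: L0/L1/L2 = -/-/E → run E
t=15: L0/L1/L2 = -/-/E → run E
t=16: (idle)
t=17: (idle)
t=18: (idle)
t=19: (idle)

running at tick 13 = F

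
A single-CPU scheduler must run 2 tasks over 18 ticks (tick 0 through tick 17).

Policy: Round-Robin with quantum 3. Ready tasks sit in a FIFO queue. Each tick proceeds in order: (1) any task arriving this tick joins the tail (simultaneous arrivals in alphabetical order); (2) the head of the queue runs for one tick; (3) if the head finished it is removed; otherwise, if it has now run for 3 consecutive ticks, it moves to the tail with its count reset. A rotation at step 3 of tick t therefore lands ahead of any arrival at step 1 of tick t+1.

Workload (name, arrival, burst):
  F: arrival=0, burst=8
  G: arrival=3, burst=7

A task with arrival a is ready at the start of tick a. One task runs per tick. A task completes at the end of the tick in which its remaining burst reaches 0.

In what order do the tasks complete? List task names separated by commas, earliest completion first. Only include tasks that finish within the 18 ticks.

t=0: queue=[F] q_used=0 → run F
t=1: queue=[F] q_used=1 → run F
t=2: queue=[F] q_used=2 → run F
t=3: queue=[F,G] q_used=0 → run F
t=4: queue=[F,G] q_used=1 → run F
t=5: queue=[F,G] q_used=2 → run F
t=6: queue=[G,F] q_used=0 → run G
t=7: queue=[G,F] q_used=1 → run G
t=8: queue=[G,F] q_used=2 → run G
t=9: queue=[F,G] q_used=0 → run F
t=10: queue=[F,G] q_used=1 → run F
t=11: queue=[G] q_used=0 → run G
t=12: queue=[G] q_used=1 → run G
t=13: queue=[G] q_used=2 → run G
t=14: queue=[G] q_used=0 → run G
t=15: (idle)
t=16: (idle)
t=17: (idle)

completion order = F, G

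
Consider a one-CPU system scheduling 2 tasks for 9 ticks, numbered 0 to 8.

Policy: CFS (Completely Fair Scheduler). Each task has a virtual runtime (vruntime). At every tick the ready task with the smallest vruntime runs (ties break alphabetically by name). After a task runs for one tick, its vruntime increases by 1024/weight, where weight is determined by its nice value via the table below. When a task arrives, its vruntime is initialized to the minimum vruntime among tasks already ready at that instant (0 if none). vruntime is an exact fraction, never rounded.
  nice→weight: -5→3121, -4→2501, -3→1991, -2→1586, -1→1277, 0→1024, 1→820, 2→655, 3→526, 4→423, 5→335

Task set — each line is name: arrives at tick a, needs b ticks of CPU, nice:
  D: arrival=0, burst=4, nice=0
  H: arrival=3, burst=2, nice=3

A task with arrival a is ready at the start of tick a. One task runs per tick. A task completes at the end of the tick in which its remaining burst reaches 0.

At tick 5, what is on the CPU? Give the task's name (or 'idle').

t=0: vr[D=0] → run D
t=1: vr[D=1] → run D
t=2: vr[D=2] → run D
t=3: vr[D=3 H=3] → run D
t=4: vr[H=3] → run H
t=5: vr[H=1301/263] → run H
t=6: (idle)
t=7: (idle)
t=8: (idle)

running at tick 5 = H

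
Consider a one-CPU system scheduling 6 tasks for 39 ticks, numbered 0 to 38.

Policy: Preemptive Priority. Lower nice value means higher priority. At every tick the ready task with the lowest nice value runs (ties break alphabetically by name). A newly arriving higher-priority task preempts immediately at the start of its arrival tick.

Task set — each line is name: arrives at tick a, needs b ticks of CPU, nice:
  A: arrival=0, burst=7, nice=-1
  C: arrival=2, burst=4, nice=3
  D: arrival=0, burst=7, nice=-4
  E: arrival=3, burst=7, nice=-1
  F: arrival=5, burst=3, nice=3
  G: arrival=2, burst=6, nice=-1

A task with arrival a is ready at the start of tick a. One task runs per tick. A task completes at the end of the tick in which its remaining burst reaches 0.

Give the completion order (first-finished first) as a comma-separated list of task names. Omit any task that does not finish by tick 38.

t=0: ready={A,D} → run D
t=1: ready={A,D} → run D
t=2: ready={A,C,D,G} → run D
t=3: ready={A,C,D,E,G} → run D
t=4: ready={A,C,D,E,G} → run D
t=5: ready={A,C,D,E,F,G} → run D
t=6: ready={A,C,D,E,F,G} → run D
t=7: ready={A,C,E,F,G} → run A
t=8: ready={A,C,E,F,G} → run A
t=9: ready={A,C,E,F,G} → run A
t=10: ready={A,C,E,F,G} → run A
t=11: ready={A,C,E,F,G} → run A
t=12: ready={A,C,E,F,G} → run A
t=13: ready={A,C,E,F,G} → run A
t=14: ready={C,E,F,G} → run E
t=15: ready={C,E,F,G} → run E
t=16: ready={C,E,F,G} → run E
t=17: ready={C,E,F,G} → run E
t=18: ready={C,E,F,G} → run E
t=19: ready={C,E,F,G} → run E
t=20: ready={C,E,F,G} → run E
t=21: ready={C,F,G} → run G
t=22: ready={C,F,G} → run G
t=23: ready={C,F,G} → run G
t=24: ready={C,F,G} → run G
t=25: ready={C,F,G} → run G
t=26: ready={C,F,G} → run G
t=27: ready={C,F} → run C
t=28: ready={C,F} → run C
t=29: ready={C,F} → run C
t=30: ready={C,F} → run C
t=31: ready={F} → run F
t=32: ready={F} → run F
t=33: ready={F} → run F
t=34: (idle)
t=35: (idle)
t=36: (idle)
t=37: (idle)
t=38: (idle)

completion order = D, A, E, G, C, F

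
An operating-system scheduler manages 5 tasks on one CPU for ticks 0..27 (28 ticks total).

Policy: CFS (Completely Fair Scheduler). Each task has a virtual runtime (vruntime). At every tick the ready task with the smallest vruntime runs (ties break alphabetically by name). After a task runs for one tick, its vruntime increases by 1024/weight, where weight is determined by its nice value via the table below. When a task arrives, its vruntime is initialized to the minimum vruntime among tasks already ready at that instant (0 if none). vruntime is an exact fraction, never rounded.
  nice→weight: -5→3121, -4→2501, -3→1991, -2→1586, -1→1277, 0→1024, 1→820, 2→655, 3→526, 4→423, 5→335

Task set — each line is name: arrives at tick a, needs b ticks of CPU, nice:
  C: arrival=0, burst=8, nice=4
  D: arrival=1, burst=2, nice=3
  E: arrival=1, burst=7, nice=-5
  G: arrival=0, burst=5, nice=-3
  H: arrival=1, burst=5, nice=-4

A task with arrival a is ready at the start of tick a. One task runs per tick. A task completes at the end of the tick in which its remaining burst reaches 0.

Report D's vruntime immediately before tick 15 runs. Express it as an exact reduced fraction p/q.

vruntime(D, start of tick 15) = 512/263

t=0: vr[C=0 G=0] → run C
t=1: vr[C=1024/423 D=0 E=0 G=0 H=0] → run D
t=2: vr[C=1024/423 D=512/263 E=0 G=0 H=0] → run E
t=3: vr[C=1024/423 D=512/263 E=1024/3121 G=0 H=0] → run G
t=4: vr[C=1024/423 D=512/263 E=1024/3121 G=1024/1991 H=0] → run H
t=5: vr[C=1024/423 D=512/263 E=1024/3121 G=1024/1991 H=1024/2501] → run E
t=6: vr[C=1024/423 D=512/263 E=2048/3121 G=1024/1991 H=1024/2501] → run H
t=7: vr[C=1024/423 D=512/263 E=2048/3121 G=1024/1991 H=2048/2501] → run G
t=8: vr[C=1024/423 D=512/263 E=2048/3121 G=2048/1991 H=2048/2501] → run E
t=9: vr[C=1024/423 D=512/263 E=3072/3121 G=2048/1991 H=2048/2501] → run H
t=10: vr[C=1024/423 D=512/263 E=3072/3121 G=2048/1991 H=3072/2501] → run E
t=11: vr[C=1024/423 D=512/263 E=4096/3121 G=2048/1991 H=3072/2501] → run G
t=12: vr[C=1024/423 D=512/263 E=4096/3121 G=3072/1991 H=3072/2501] → run H
t=13: vr[C=1024/423 D=512/263 E=4096/3121 G=3072/1991 H=4096/2501] → run E
t=14: vr[C=1024/423 D=512/263 E=5120/3121 G=3072/1991 H=4096/2501] → run G
t=15: vr[C=1024/423 D=512/263 E=5120/3121 G=4096/1991 H=4096/2501] → run H
t=16: vr[C=1024/423 D=512/263 E=5120/3121 G=4096/1991] → run E
t=17: vr[C=1024/423 D=512/263 E=6144/3121 G=4096/1991] → run D
t=18: vr[C=1024/423 E=6144/3121 G=4096/1991] → run E
t=19: vr[C=1024/423 G=4096/1991] → run G
t=20: vr[C=1024/423] → run C
t=21: vr[C=2048/423] → run C
t=22: vr[C=1024/141] → run C
t=23: vr[C=4096/423] → run C
t=24: vr[C=5120/423] → run C
t=25: vr[C=2048/141] → run C
t=26: vr[C=7168/423] → run C
t=27: (idle)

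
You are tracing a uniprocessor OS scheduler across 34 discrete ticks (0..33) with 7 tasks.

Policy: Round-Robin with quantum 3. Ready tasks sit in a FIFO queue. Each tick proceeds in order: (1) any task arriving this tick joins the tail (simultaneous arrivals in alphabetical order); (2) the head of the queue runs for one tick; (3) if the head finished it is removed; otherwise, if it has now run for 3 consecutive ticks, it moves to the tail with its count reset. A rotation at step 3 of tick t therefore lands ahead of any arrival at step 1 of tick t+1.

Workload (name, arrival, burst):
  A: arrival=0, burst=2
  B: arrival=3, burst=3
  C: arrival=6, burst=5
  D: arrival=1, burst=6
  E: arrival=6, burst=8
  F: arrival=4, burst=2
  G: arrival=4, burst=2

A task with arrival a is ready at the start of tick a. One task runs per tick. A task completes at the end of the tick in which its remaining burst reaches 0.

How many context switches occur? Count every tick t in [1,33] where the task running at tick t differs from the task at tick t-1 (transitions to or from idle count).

context switches = 10

t=0: queue=[A] q_used=0 → run A
t=1: queue=[A,D] q_used=1 → run A
t=2: queue=[D] q_used=0 → run D
t=3: queue=[D,B] q_used=1 → run D
t=4: queue=[D,B,F,G] q_used=2 → run D
t=5: queue=[B,F,G,D] q_used=0 → run B
t=6: queue=[B,F,G,D,C,E] q_used=1 → run B
t=7: queue=[B,F,G,D,C,E] q_used=2 → run B
t=8: queue=[F,G,D,C,E] q_used=0 → run F
t=9: queue=[F,G,D,C,E] q_used=1 → run F
t=10: queue=[G,D,C,E] q_used=0 → run G
t=11: queue=[G,D,C,E] q_used=1 → run G
t=12: queue=[D,C,E] q_used=0 → run D
t=13: queue=[D,C,E] q_used=1 → run D
t=14: queue=[D,C,E] q_used=2 → run D
t=15: queue=[C,E] q_used=0 → run C
t=16: queue=[C,E] q_used=1 → run C
t=17: queue=[C,E] q_used=2 → run C
t=18: queue=[E,C] q_used=0 → run E
t=19: queue=[E,C] q_used=1 → run E
t=20: queue=[E,C] q_used=2 → run E
t=21: queue=[C,E] q_used=0 → run C
t=22: queue=[C,E] q_used=1 → run C
t=23: queue=[E] q_used=0 → run E
t=24: queue=[E] q_used=1 → run E
t=25: queue=[E] q_used=2 → run E
t=26: queue=[E] q_used=0 → run E
t=27: queue=[E] q_used=1 → run E
t=28: (idle)
t=29: (idle)
t=30: (idle)
t=31: (idle)
t=32: (idle)
t=33: (idle)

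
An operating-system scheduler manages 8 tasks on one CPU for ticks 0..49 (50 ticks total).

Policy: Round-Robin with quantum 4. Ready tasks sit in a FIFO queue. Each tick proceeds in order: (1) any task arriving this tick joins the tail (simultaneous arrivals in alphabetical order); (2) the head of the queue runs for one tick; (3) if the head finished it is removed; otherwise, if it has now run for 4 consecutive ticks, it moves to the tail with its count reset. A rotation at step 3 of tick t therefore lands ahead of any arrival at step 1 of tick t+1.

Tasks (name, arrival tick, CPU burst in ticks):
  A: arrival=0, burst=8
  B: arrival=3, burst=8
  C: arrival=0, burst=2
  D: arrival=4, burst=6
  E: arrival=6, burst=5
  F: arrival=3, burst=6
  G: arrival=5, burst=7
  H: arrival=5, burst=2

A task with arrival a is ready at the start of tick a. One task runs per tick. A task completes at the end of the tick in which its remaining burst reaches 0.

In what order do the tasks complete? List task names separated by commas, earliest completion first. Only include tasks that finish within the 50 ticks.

completion order = C, A, H, B, F, D, G, E

t=0: queue=[A,C] q_used=0 → run A
t=1: queue=[A,C] q_used=1 → run A
t=2: queue=[A,C] q_used=2 → run A
t=3: queue=[A,C,B,F] q_used=3 → run A
t=4: queue=[C,B,F,A,D] q_used=0 → run C
t=5: queue=[C,B,F,A,D,G,H] q_used=1 → run C
t=6: queue=[B,F,A,D,G,H,E] q_used=0 → run B
t=7: queue=[B,F,A,D,G,H,E] q_used=1 → run B
t=8: queue=[B,F,A,D,G,H,E] q_used=2 → run B
t=9: queue=[B,F,A,D,G,H,E] q_used=3 → run B
t=10: queue=[F,A,D,G,H,E,B] q_used=0 → run F
t=11: queue=[F,A,D,G,H,E,B] q_used=1 → run F
t=12: queue=[F,A,D,G,H,E,B] q_used=2 → run F
t=13: queue=[F,A,D,G,H,E,B] q_used=3 → run F
t=14: queue=[A,D,G,H,E,B,F] q_used=0 → run A
t=15: queue=[A,D,G,H,E,B,F] q_used=1 → run A
t=16: queue=[A,D,G,H,E,B,F] q_used=2 → run A
t=17: queue=[A,D,G,H,E,B,F] q_used=3 → run A
t=18: queue=[D,G,H,E,B,F] q_used=0 → run D
t=19: queue=[D,G,H,E,B,F] q_used=1 → run D
t=20: queue=[D,G,H,E,B,F] q_used=2 → run D
t=21: queue=[D,G,H,E,B,F] q_used=3 → run D
t=22: queue=[G,H,E,B,F,D] q_used=0 → run G
t=23: queue=[G,H,E,B,F,D] q_used=1 → run G
t=24: queue=[G,H,E,B,F,D] q_used=2 → run G
t=25: queue=[G,H,E,B,F,D] q_used=3 → run G
t=26: queue=[H,E,B,F,D,G] q_used=0 → run H
t=27: queue=[H,E,B,F,D,G] q_used=1 → run H
t=28: queue=[E,B,F,D,G] q_used=0 → run E
t=29: queue=[E,B,F,D,G] q_used=1 → run E
t=30: queue=[E,B,F,D,G] q_used=2 → run E
t=31: queue=[E,B,F,D,G] q_used=3 → run E
t=32: queue=[B,F,D,G,E] q_used=0 → run B
t=33: queue=[B,F,D,G,E] q_used=1 → run B
t=34: queue=[B,F,D,G,E] q_used=2 → run B
t=35: queue=[B,F,D,G,E] q_used=3 → run B
t=36: queue=[F,D,G,E] q_used=0 → run F
t=37: queue=[F,D,G,E] q_used=1 → run F
t=38: queue=[D,G,E] q_used=0 → run D
t=39: queue=[D,G,E] q_used=1 → run D
t=40: queue=[G,E] q_used=0 → run G
t=41: queue=[G,E] q_used=1 → run G
t=42: queue=[G,E] q_used=2 → run G
t=43: queue=[E] q_used=0 → run E
t=44: (idle)
t=45: (idle)
t=46: (idle)
t=47: (idle)
t=48: (idle)
t=49: (idle)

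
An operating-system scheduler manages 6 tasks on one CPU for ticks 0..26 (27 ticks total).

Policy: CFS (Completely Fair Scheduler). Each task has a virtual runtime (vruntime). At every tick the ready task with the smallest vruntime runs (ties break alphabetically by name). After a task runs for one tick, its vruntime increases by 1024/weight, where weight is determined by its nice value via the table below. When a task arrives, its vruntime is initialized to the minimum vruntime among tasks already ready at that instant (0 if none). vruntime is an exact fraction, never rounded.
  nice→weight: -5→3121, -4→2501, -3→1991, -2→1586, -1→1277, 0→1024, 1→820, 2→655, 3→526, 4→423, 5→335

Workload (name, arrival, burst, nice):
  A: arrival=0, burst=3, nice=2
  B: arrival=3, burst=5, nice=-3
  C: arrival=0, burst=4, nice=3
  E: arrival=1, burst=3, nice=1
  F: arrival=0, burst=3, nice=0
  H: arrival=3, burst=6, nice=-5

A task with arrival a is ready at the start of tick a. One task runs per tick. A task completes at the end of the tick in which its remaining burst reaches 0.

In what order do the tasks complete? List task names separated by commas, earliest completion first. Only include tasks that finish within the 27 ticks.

completion order = H, F, B, E, A, C

t=0: vr[A=0 C=0 F=0] → run A
t=1: vr[A=1024/655 C=0 E=0 F=0] → run C
t=2: vr[A=1024/655 C=512/263 E=0 F=0] → run E
t=3: vr[A=1024/655 B=0 C=512/263 E=256/205 F=0 H=0] → run B
t=4: vr[A=1024/655 B=1024/1991 C=512/263 E=256/205 F=0 H=0] → run F
t=5: vr[A=1024/655 B=1024/1991 C=512/263 E=256/205 F=1 H=0] → run H
t=6: vr[A=1024/655 B=1024/1991 C=512/263 E=256/205 F=1 H=1024/3121] → run H
t=7: vr[A=1024/655 B=1024/1991 C=512/263 E=256/205 F=1 H=2048/3121] → run B
t=8: vr[A=1024/655 B=2048/1991 C=512/263 E=256/205 F=1 H=2048/3121] → run H
t=9: vr[A=1024/655 B=2048/1991 C=512/263 E=256/205 F=1 H=3072/3121] → run H
t=10: vr[A=1024/655 B=2048/1991 C=512/263 E=256/205 F=1 H=4096/3121] → run F
t=11: vr[A=1024/655 B=2048/1991 C=512/263 E=256/205 F=2 H=4096/3121] → run B
t=12: vr[A=1024/655 B=3072/1991 C=512/263 E=256/205 F=2 H=4096/3121] → run E
t=13: vr[A=1024/655 B=3072/1991 C=512/263 E=512/205 F=2 H=4096/3121] → run H
t=14: vr[A=1024/655 B=3072/1991 C=512/263 E=512/205 F=2 H=5120/3121] → run B
t=15: vr[A=1024/655 B=4096/1991 C=512/263 E=512/205 F=2 H=5120/3121] → run A
t=16: vr[A=2048/655 B=4096/1991 C=512/263 E=512/205 F=2 H=5120/3121] → run H
t=17: vr[A=2048/655 B=4096/1991 C=512/263 E=512/205 F=2] → run C
t=18: vr[A=2048/655 B=4096/1991 C=1024/263 E=512/205 F=2] → run F
t=19: vr[A=2048/655 B=4096/1991 C=1024/263 E=512/205] → run B
t=20: vr[A=2048/655 C=1024/263 E=512/205] → run E
t=21: vr[A=2048/655 C=1024/263] → run A
t=22: vr[C=1024/263] → run C
t=23: vr[C=1536/263] → run C
t=24: (idle)
t=25: (idle)
t=26: (idle)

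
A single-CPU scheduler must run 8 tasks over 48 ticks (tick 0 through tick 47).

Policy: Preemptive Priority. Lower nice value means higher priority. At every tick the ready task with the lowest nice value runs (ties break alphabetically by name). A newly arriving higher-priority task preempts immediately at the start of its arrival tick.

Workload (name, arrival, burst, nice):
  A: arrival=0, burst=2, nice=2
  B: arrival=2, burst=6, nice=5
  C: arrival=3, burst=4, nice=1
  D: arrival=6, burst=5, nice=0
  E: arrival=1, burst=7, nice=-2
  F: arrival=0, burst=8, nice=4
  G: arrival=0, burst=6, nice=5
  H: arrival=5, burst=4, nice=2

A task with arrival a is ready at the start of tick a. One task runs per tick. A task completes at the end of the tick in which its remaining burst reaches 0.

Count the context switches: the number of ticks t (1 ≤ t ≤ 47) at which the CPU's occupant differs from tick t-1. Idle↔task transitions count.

t=0: ready={A,F,G} → run A
t=1: ready={A,E,F,G} → run E
t=2: ready={A,B,E,F,G} → run E
t=3: ready={A,B,C,E,F,G} → run E
t=4: ready={A,B,C,E,F,G} → run E
t=5: ready={A,B,C,E,F,G,H} → run E
t=6: ready={A,B,C,D,E,F,G,H} → run E
t=7: ready={A,B,C,D,E,F,G,H} → run E
t=8: ready={A,B,C,D,F,G,H} → run D
t=9: ready={A,B,C,D,F,G,H} → run D
t=10: ready={A,B,C,D,F,G,H} → run D
t=11: ready={A,B,C,D,F,G,H} → run D
t=12: ready={A,B,C,D,F,G,H} → run D
t=13: ready={A,B,C,F,G,H} → run C
t=14: ready={A,B,C,F,G,H} → run C
t=15: ready={A,B,C,F,G,H} → run C
t=16: ready={A,B,C,F,G,H} → run C
t=17: ready={A,B,F,G,H} → run A
t=18: ready={B,F,G,H} → run H
t=19: ready={B,F,G,H} → run H
t=20: ready={B,F,G,H} → run H
t=21: ready={B,F,G,H} → run H
t=22: ready={B,F,G} → run F
t=23: ready={B,F,G} → run F
t=24: ready={B,F,G} → run F
t=25: ready={B,F,G} → run F
t=26: ready={B,F,G} → run F
t=27: ready={B,F,G} → run F
t=28: ready={B,F,G} → run F
t=29: ready={B,F,G} → run F
t=30: ready={B,G} → run B
t=31: ready={B,G} → run B
t=32: ready={B,G} → run B
t=33: ready={B,G} → run B
t=34: ready={B,G} → run B
t=35: ready={B,G} → run B
t=36: ready={G} → run G
t=37: ready={G} → run G
t=38: ready={G} → run G
t=39: ready={G} → run G
t=40: ready={G} → run G
t=41: ready={G} → run G
t=42: (idle)
t=43: (idle)
t=44: (idle)
t=45: (idle)
t=46: (idle)
t=47: (idle)

context switches = 9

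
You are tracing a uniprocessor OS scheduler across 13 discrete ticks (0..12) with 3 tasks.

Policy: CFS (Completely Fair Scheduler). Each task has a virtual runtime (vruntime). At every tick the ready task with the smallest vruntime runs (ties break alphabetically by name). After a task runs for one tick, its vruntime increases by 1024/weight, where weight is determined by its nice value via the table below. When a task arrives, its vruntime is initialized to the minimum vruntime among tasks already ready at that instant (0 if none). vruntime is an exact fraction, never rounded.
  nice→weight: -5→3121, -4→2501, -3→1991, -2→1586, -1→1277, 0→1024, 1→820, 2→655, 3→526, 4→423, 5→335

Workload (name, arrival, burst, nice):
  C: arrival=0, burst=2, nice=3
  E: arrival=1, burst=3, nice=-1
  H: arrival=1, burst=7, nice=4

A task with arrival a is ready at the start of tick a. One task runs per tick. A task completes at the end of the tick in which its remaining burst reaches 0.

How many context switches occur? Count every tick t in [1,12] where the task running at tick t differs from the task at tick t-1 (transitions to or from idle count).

t=0: vr[C=0] → run C
t=1: vr[C=512/263 E=512/263 H=512/263] → run C
t=2: vr[E=512/263 H=512/263] → run E
t=3: vr[E=923136/335851 H=512/263] → run H
t=4: vr[E=923136/335851 H=485888/111249] → run E
t=5: vr[E=1192448/335851 H=485888/111249] → run E
t=6: vr[H=485888/111249] → run H
t=7: vr[H=755200/111249] → run H
t=8: vr[H=341504/37083] → run H
t=9: vr[H=1293824/111249] → run H
t=10: vr[H=1563136/111249] → run H
t=11: vr[H=610816/37083] → run H
t=12: (idle)

context switches = 5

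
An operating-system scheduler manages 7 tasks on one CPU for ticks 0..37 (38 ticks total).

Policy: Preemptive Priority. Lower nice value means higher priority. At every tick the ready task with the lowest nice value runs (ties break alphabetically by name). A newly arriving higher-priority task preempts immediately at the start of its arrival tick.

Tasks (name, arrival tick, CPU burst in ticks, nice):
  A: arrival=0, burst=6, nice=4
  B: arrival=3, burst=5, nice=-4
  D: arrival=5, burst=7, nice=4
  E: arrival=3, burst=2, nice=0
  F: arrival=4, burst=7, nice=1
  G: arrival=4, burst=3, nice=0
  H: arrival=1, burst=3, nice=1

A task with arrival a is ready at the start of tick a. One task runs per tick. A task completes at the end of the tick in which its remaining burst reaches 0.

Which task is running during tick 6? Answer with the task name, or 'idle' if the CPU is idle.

running at tick 6 = B

t=0: ready={A} → run A
t=1: ready={A,H} → run H
t=2: ready={A,H} → run H
t=3: ready={A,B,E,H} → run B
t=4: ready={A,B,E,F,G,H} → run B
t=5: ready={A,B,D,E,F,G,H} → run B
t=6: ready={A,B,D,E,F,G,H} → run B
t=7: ready={A,B,D,E,F,G,H} → run B
t=8: ready={A,D,E,F,G,H} → run E
t=9: ready={A,D,E,F,G,H} → run E
t=10: ready={A,D,F,G,H} → run G
t=11: ready={A,D,F,G,H} → run G
t=12: ready={A,D,F,G,H} → run G
t=13: ready={A,D,F,H} → run F
t=14: ready={A,D,F,H} → run F
t=15: ready={A,D,F,H} → run F
t=16: ready={A,D,F,H} → run F
t=17: ready={A,D,F,H} → run F
t=18: ready={A,D,F,H} → run F
t=19: ready={A,D,F,H} → run F
t=20: ready={A,D,H} → run H
t=21: ready={A,D} → run A
t=22: ready={A,D} → run A
t=23: ready={A,D} → run A
t=24: ready={A,D} → run A
t=25: ready={A,D} → run A
t=26: ready={D} → run D
t=27: ready={D} → run D
t=28: ready={D} → run D
t=29: ready={D} → run D
t=30: ready={D} → run D
t=31: ready={D} → run D
t=32: ready={D} → run D
t=33: (idle)
t=34: (idle)
t=35: (idle)
t=36: (idle)
t=37: (idle)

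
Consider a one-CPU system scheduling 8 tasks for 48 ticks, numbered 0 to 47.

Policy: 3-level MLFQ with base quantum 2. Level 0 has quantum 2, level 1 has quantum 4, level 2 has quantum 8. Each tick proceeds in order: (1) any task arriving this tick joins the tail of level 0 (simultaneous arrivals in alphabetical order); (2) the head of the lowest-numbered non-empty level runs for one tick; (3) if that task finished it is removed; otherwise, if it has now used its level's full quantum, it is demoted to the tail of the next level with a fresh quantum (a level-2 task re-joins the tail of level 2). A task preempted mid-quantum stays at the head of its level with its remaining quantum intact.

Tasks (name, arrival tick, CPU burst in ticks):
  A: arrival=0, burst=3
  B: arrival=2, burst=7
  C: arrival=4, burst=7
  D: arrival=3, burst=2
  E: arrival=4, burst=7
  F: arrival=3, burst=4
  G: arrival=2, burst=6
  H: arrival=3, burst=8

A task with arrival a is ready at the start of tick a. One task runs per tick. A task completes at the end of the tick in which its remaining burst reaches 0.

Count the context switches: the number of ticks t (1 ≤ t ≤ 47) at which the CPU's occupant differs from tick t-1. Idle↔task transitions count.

context switches = 19

t=0: L0/L1/L2 = A/-/- → run A
t=1: L0/L1/L2 = A/-/- → run A
t=2: L0/L1/L2 = BG/A/- → run B
t=3: L0/L1/L2 = BGDFH/A/- → run B
t=4: L0/L1/L2 = GDFHCE/AB/- → run G
t=5: L0/L1/L2 = GDFHCE/AB/- → run G
t=6: L0/L1/L2 = DFHCE/ABG/- → run D
t=7: L0/L1/L2 = DFHCE/ABG/- → run D
t=8: L0/L1/L2 = FHCE/ABG/- → run F
t=9: L0/L1/L2 = FHCE/ABG/- → run F
t=10: L0/L1/L2 = HCE/ABGF/- → run H
t=11: L0/L1/L2 = HCE/ABGF/- → run H
t=12: L0/L1/L2 = CE/ABGFH/- → run C
t=13: L0/L1/L2 = CE/ABGFH/- → run C
t=14: L0/L1/L2 = E/ABGFHC/- → run E
t=15: L0/L1/L2 = E/ABGFHC/- → run E
t=16: L0/L1/L2 = -/ABGFHCE/- → run A
t=17: L0/L1/L2 = -/BGFHCE/- → run B
t=18: L0/L1/L2 = -/BGFHCE/- → run B
t=19: L0/L1/L2 = -/BGFHCE/- → run B
t=20: L0/L1/L2 = -/BGFHCE/- → run B
t=21: L0/L1/L2 = -/GFHCE/B → run G
t=22: L0/L1/L2 = -/GFHCE/B → run G
t=23: L0/L1/L2 = -/GFHCE/B → run G
t=24: L0/L1/L2 = -/GFHCE/B → run G
t=25: L0/L1/L2 = -/FHCE/B → run F
t=26: L0/L1/L2 = -/FHCE/B → run F
t=27: L0/L1/L2 = -/HCE/B → run H
t=28: L0/L1/L2 = -/HCE/B → run H
t=29: L0/L1/L2 = -/HCE/B → run H
t=30: L0/L1/L2 = -/HCE/B → run H
t=31: L0/L1/L2 = -/CE/BH → run C
t=32: L0/L1/L2 = -/CE/BH → run C
t=33: L0/L1/L2 = -/CE/BH → run C
t=34: L0/L1/L2 = -/CE/BH → run C
t=35: L0/L1/L2 = -/E/BHC → run E
t=36: L0/L1/L2 = -/E/BHC → run E
t=37: L0/L1/L2 = -/E/BHC → run E
t=38: L0/L1/L2 = -/E/BHC → run E
t=39: L0/L1/L2 = -/-/BHCE → run B
t=40: L0/L1/L2 = -/-/HCE → run H
t=41: L0/L1/L2 = -/-/HCE → run H
t=42: L0/L1/L2 = -/-/CE → run C
t=43: L0/L1/L2 = -/-/E → run E
t=44: (idle)
t=45: (idle)
t=46: (idle)
t=47: (idle)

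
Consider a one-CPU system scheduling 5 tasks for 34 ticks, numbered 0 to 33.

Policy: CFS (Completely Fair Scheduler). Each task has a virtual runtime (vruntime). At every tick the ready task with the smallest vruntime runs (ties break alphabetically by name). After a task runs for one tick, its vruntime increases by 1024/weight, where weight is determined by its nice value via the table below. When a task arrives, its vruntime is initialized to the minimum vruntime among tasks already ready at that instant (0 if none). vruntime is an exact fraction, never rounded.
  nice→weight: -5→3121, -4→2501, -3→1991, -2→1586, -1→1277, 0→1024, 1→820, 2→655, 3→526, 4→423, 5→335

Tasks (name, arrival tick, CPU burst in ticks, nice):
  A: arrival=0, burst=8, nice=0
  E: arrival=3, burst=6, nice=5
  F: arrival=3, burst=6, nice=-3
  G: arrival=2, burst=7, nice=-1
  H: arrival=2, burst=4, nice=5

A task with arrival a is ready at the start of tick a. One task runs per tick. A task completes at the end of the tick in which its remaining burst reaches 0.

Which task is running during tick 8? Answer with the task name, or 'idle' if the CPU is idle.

t=0: vr[A=0] → run A
t=1: vr[A=1] → run A
t=2: vr[A=2 G=2 H=2] → run A
t=3: vr[A=3 E=2 F=2 G=2 H=2] → run E
t=4: vr[A=3 E=1694/335 F=2 G=2 H=2] → run F
t=5: vr[A=3 E=1694/335 F=5006/1991 G=2 H=2] → run G
t=6: vr[A=3 E=1694/335 F=5006/1991 G=3578/1277 H=2] → run H
t=7: vr[A=3 E=1694/335 F=5006/1991 G=3578/1277 H=1694/335] → run F
t=8: vr[A=3 E=1694/335 F=6030/1991 G=3578/1277 H=1694/335] → run G
t=9: vr[A=3 E=1694/335 F=6030/1991 G=4602/1277 H=1694/335] → run A
t=10: vr[A=4 E=1694/335 F=6030/1991 G=4602/1277 H=1694/335] → run F
t=11: vr[A=4 E=1694/335 F=7054/1991 G=4602/1277 H=1694/335] → run F
t=12: vr[A=4 E=1694/335 F=8078/1991 G=4602/1277 H=1694/335] → run G
t=13: vr[A=4 E=1694/335 F=8078/1991 G=5626/1277 H=1694/335] → run A
t=14: vr[A=5 E=1694/335 F=8078/1991 G=5626/1277 H=1694/335] → run F
t=15: vr[A=5 E=1694/335 F=9102/1991 G=5626/1277 H=1694/335] → run G
t=16: vr[A=5 E=1694/335 F=9102/1991 G=6650/1277 H=1694/335] → run F
t=17: vr[A=5 E=1694/335 G=6650/1277 H=1694/335] → run A
t=18: vr[A=6 E=1694/335 G=6650/1277 H=1694/335] → run E
t=19: vr[A=6 E=2718/335 G=6650/1277 H=1694/335] → run H
t=20: vr[A=6 E=2718/335 G=6650/1277 H=2718/335] → run G
t=21: vr[A=6 E=2718/335 G=7674/1277 H=2718/335] → run A
t=22: vr[A=7 E=2718/335 G=7674/1277 H=2718/335] → run G
t=23: vr[A=7 E=2718/335 G=8698/1277 H=2718/335] → run G
t=24: vr[A=7 E=2718/335 H=2718/335] → run A
t=25: vr[E=2718/335 H=2718/335] → run E
t=26: vr[E=3742/335 H=2718/335] → run H
t=27: vr[E=3742/335 H=3742/335] → run E
t=28: vr[E=4766/335 H=3742/335] → run H
t=29: vr[E=4766/335] → run E
t=30: vr[E=1158/67] → run E
t=31: (idle)
t=32: (idle)
t=33: (idle)

running at tick 8 = G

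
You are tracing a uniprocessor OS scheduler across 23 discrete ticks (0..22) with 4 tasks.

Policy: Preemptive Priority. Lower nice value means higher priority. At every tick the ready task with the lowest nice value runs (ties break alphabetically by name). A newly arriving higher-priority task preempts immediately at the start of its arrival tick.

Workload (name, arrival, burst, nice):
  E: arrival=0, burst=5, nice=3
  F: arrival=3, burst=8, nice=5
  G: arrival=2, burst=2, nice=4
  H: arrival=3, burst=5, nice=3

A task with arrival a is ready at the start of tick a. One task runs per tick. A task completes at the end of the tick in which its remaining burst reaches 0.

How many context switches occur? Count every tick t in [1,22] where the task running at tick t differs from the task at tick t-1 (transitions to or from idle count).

t=0: ready={E} → run E
t=1: ready={E} → run E
t=2: ready={E,G} → run E
t=3: ready={E,F,G,H} → run E
t=4: ready={E,F,G,H} → run E
t=5: ready={F,G,H} → run H
t=6: ready={F,G,H} → run H
t=7: ready={F,G,H} → run H
t=8: ready={F,G,H} → run H
t=9: ready={F,G,H} → run H
t=10: ready={F,G} → run G
t=11: ready={F,G} → run G
t=12: ready={F} → run F
t=13: ready={F} → run F
t=14: ready={F} → run F
t=15: ready={F} → run F
t=16: ready={F} → run F
t=17: ready={F} → run F
t=18: ready={F} → run F
t=19: ready={F} → run F
t=20: (idle)
t=21: (idle)
t=22: (idle)

context switches = 4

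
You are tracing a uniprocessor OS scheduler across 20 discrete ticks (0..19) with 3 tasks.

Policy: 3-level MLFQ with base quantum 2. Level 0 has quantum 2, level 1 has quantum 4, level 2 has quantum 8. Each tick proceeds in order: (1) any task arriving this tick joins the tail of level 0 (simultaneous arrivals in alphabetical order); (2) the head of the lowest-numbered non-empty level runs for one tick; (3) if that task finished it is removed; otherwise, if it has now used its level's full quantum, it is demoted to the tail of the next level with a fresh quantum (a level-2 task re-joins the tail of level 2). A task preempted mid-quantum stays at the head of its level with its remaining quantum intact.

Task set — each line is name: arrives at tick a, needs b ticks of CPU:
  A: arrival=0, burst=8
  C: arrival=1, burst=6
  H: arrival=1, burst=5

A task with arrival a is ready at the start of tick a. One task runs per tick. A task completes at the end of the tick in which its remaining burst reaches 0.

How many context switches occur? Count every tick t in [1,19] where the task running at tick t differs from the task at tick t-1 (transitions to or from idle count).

t=0: L0/L1/L2 = A/-/- → run A
t=1: L0/L1/L2 = ACH/-/- → run A
t=2: L0/L1/L2 = CH/A/- → run C
t=3: L0/L1/L2 = CH/A/- → run C
t=4: L0/L1/L2 = H/AC/- → run H
t=5: L0/L1/L2 = H/AC/- → run H
t=6: L0/L1/L2 = -/ACH/- → run A
t=7: L0/L1/L2 = -/ACH/- → run A
t=8: L0/L1/L2 = -/ACH/- → run A
t=9: L0/L1/L2 = -/ACH/- → run A
t=10: L0/L1/L2 = -/CH/A → run C
t=11: L0/L1/L2 = -/CH/A → run C
t=12: L0/L1/L2 = -/CH/A → run C
t=13: L0/L1/L2 = -/CH/A → run C
t=14: L0/L1/L2 = -/H/A → run H
t=15: L0/L1/L2 = -/H/A → run H
t=16: L0/L1/L2 = -/H/A → run H
t=17: L0/L1/L2 = -/-/A → run A
t=18: L0/L1/L2 = -/-/A → run A
t=19: (idle)

context switches = 7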